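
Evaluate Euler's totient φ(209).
180

Prime factorization: 209 = 11 × 19
Using the formula φ(n) = n × Π(1 - 1/p) for each prime factor p:
φ(209) = 209 × (1 - 1/11) × (1 - 1/19)
φ(209) = 180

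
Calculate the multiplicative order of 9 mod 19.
Powers of 9 mod 19: 9^1≡9, 9^2≡5, 9^3≡7, 9^4≡6, 9^5≡16, 9^6≡11, 9^7≡4, 9^8≡17, 9^9≡1. Order = 9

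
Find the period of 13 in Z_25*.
Powers of 13 mod 25: 13^1≡13, 13^2≡19, 13^3≡22, 13^4≡11, 13^5≡18, 13^6≡9, 13^7≡17, 13^8≡21, 13^9≡23, 13^10≡24, 13^11≡12, 13^12≡6, 13^13≡3, 13^14≡14, 13^15≡7, 13^16≡16, 13^17≡8, 13^18≡4, 13^19≡2, 13^20≡1. Order = 20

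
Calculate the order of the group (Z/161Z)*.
132

Prime factorization: 161 = 7 × 23
Using the formula φ(n) = n × Π(1 - 1/p) for each prime factor p:
φ(161) = 161 × (1 - 1/7) × (1 - 1/23)
φ(161) = 132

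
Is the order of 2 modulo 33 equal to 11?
No, the actual order is 10, not 11.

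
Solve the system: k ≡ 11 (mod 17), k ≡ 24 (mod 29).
M = 17 × 29 = 493. M₁ = 29, y₁ ≡ 10 (mod 17). M₂ = 17, y₂ ≡ 12 (mod 29). k = 11×29×10 + 24×17×12 ≡ 198 (mod 493)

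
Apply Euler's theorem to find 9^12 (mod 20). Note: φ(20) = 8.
By Euler: 9^{8} ≡ 1 (mod 20) since gcd(9, 20) = 1. 12 = 1×8 + 4. So 9^{12} ≡ 9^{4} ≡ 1 (mod 20)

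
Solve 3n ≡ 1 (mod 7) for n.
5

Using Extended Euclidean Algorithm:
gcd(3, 7) = 1
Bezout coefficients: 3 × -2 + 7 × 1 = 1
So 3 × -2 ≡ 1 (mod 7)
The inverse is -2 mod 7 = 5
Verification: 3 × 5 = 15 = 2 × 7 + 1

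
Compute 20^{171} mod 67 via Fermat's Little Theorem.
8

By Fermat's Little Theorem, a^(p-1) ≡ 1 (mod p) for prime p and gcd(a, p) = 1
Here p = 67, so 20^66 ≡ 1 (mod 67)
We can reduce the exponent: 171 mod 66 = 39
So 20^171 ≡ 20^39 (mod 67)
Computing: 20^39 mod 67 = 8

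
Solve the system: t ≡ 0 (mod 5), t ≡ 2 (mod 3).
M = 5 × 3 = 15. M₁ = 3, y₁ ≡ 2 (mod 5). M₂ = 5, y₂ ≡ 2 (mod 3). t = 0×3×2 + 2×5×2 ≡ 5 (mod 15)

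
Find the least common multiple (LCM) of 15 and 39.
195

First find GCD(15, 39) using the Euclidean algorithm:
15 = 0 × 39 + 15
39 = 2 × 15 + 9
15 = 1 × 9 + 6
9 = 1 × 6 + 3
6 = 2 × 3 + 0
GCD(15, 39) = 3

LCM formula: LCM(a, b) = (a × b) / GCD(a, b)
LCM(15, 39) = (15 × 39) / 3
LCM(15, 39) = 585 / 3
LCM(15, 39) = 195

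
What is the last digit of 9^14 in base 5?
Using Fermat: 9^{4} ≡ 1 (mod 5). 14 ≡ 2 (mod 4). So 9^{14} ≡ 9^{2} ≡ 1 (mod 5)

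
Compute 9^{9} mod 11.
5

Using successive squaring:
Binary expansion of 9: 1001
Powers of 9 mod 11 (each is the square of the previous):
  9^1 ≡ 9 (mod 11)
  9^2 ≡ 9² = 81 ≡ 4 (mod 11)
  9^4 ≡ 4² = 16 ≡ 5 (mod 11)
  9^8 ≡ 5² = 25 ≡ 3 (mod 11)
9 = 8 + 1, so 9^9 = 9^8 × 9^1 ≡ 3 × 9 (mod 11)
Multiplying step by step:
  3 × 9 = 27 ≡ 5 (mod 11)
Result: 9^9 ≡ 5 (mod 11)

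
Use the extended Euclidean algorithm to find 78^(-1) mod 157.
Extended GCD: 78(-2) + 157(1) = 1. So 78^(-1) ≡ 155 ≡ 155 (mod 157). Verify: 78 × 155 = 12090 ≡ 1 (mod 157)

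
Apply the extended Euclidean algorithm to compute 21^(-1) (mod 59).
Extended GCD: 21(-14) + 59(5) = 1. So 21^(-1) ≡ 45 ≡ 45 (mod 59). Verify: 21 × 45 = 945 ≡ 1 (mod 59)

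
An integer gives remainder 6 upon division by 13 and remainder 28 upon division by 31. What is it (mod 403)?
M = 13 × 31 = 403. M₁ = 31, y₁ ≡ 8 (mod 13). M₂ = 13, y₂ ≡ 12 (mod 31). m = 6×31×8 + 28×13×12 ≡ 214 (mod 403). The smallest positive such number is 214.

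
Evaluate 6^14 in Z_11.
Using Fermat: 6^{10} ≡ 1 (mod 11). 14 ≡ 4 (mod 10). So 6^{14} ≡ 6^{4} ≡ 9 (mod 11)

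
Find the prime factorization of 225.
3^2 × 5^2

Divide by primes starting from smallest:
225 ÷ 3 = 75
75 ÷ 3 = 25
25 ÷ 5 = 5
5 ÷ 5 = 1

225 = 3^2 × 5^2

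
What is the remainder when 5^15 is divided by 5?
Using repeated squaring. 5 ≡ 0 (mod 5). 15 = 8 + 4 + 2 + 1 (binary 1111). Repeated squaring mod 5: 0^1 ≡ 0; 0^2 ≡ 0² = 0 ≡ 0; 0^4 ≡ 0² = 0 ≡ 0; 0^8 ≡ 0² = 0 ≡ 0. Multiply: 5^15 ≡ 0^8 × 0^4 × 0^2 × 0^1 ≡ 0 × 0 × 0 × 0 (mod 5): 0 × 0 = 0 ≡ 0; 0 × 0 = 0 ≡ 0; 0 × 0 = 0 ≡ 0. So 5^15 ≡ 0 (mod 5).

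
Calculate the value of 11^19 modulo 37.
Using repeated squaring. 19 = 16 + 2 + 1 (binary 10011). Repeated squaring mod 37: 11^1 ≡ 11; 11^2 ≡ 11² = 121 ≡ 10; 11^4 ≡ 10² = 100 ≡ 26; 11^8 ≡ 26² = 676 ≡ 10; 11^16 ≡ 10² = 100 ≡ 26. Multiply: 11^19 = 11^16 × 11^2 × 11^1 ≡ 26 × 10 × 11 (mod 37): 26 × 10 = 260 ≡ 1; 1 × 11 = 11 ≡ 11. So 11^19 ≡ 11 (mod 37).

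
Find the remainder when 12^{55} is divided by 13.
By Fermat: 12^{12} ≡ 1 (mod 13). 55 = 4×12 + 7. So 12^{55} ≡ 12^{7} ≡ 12 (mod 13)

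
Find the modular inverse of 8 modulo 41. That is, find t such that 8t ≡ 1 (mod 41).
36

Using Extended Euclidean Algorithm:
gcd(8, 41) = 1
Bezout coefficients: 8 × -5 + 41 × 1 = 1
So 8 × -5 ≡ 1 (mod 41)
The inverse is -5 mod 41 = 36
Verification: 8 × 36 = 288 = 7 × 41 + 1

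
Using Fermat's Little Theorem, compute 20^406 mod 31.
By Fermat: 20^{30} ≡ 1 (mod 31). 406 ≡ 16 (mod 30). So 20^{406} ≡ 20^{16} ≡ 20 (mod 31)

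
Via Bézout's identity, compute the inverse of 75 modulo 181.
Extended GCD: 75(70) + 181(-29) = 1. So 75^(-1) ≡ 70 ≡ 70 (mod 181). Verify: 75 × 70 = 5250 ≡ 1 (mod 181)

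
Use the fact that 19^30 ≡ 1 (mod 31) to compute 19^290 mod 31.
By Fermat: 19^{30} ≡ 1 (mod 31). 290 ≡ 20 (mod 30). So 19^{290} ≡ 19^{20} ≡ 5 (mod 31)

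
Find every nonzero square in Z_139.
QRs mod 139: {1, 4, 5, 6, 7, 9, 11, 13, 16, 20, 24, 25, 28, 29, 30, 31, 34, 35, 36, 37, 38, 41, 42, 44, 45, 46, 47, 49, 51, 52, 54, 55, 57, 63, 64, 65, 66, 67, 69, 71, 77, 78, 79, 80, 81, 83, 86, 89, 91, 96, 99, 100, 106, 107, 112, 113, 116, 117, 118, 120, 121, 122, 124, 125, 127, 129, 131, 136, 137}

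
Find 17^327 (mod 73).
Using Fermat: 17^{72} ≡ 1 (mod 73). 327 ≡ 39 (mod 72). So 17^{327} ≡ 17^{39} ≡ 51 (mod 73)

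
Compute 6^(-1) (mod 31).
6^(-1) ≡ 26 (mod 31). Verification: 6 × 26 = 156 ≡ 1 (mod 31)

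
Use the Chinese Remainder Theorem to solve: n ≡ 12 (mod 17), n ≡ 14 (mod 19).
318

Using the Chinese Remainder Theorem:
M = product of moduli = 323
For equation 1: M_1 = 19, 19 ≡ 2 (mod 17), inverse of 19 mod 17 is 9 (check: 2 × 9 = 18 ≡ 1 (mod 17))
For equation 2: M_2 = 17, 17 ≡ 17 (mod 19), inverse of 17 mod 19 is 9 (check: 17 × 9 = 153 ≡ 1 (mod 19))
Combine: n ≡ Σ r_i×M_i×(M_i⁻¹ mod m_i) = 12×19×9 + 14×17×9 = 2052 + 2142 = 4194
4194 mod 323 = 318
n ≡ 318 (mod 323)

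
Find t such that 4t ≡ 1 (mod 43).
4^(-1) ≡ 11 (mod 43). Verification: 4 × 11 = 44 ≡ 1 (mod 43)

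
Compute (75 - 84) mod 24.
15

(75 - 84) = -9
-9 mod 24 = 15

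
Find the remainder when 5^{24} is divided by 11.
By Fermat: 5^{10} ≡ 1 (mod 11). 24 = 2×10 + 4. So 5^{24} ≡ 5^{4} ≡ 9 (mod 11)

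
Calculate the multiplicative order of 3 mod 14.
Powers of 3 mod 14: 3^1≡3, 3^2≡9, 3^3≡13, 3^4≡11, 3^5≡5, 3^6≡1. Order = 6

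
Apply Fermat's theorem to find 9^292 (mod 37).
By Fermat: 9^{36} ≡ 1 (mod 37). 292 = 8×36 + 4. So 9^{292} ≡ 9^{4} ≡ 12 (mod 37)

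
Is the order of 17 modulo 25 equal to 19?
No, the actual order is 20, not 19.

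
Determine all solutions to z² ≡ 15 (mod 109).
The square roots of 15 mod 109 are 48 and 61. Verify: 48² = 2304 ≡ 15 (mod 109)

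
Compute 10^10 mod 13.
10 = 8 + 2 (binary 1010). Repeated squaring mod 13: 10^1 ≡ 10; 10^2 ≡ 10² = 100 ≡ 9; 10^4 ≡ 9² = 81 ≡ 3; 10^8 ≡ 3² = 9 ≡ 9. Multiply: 10^10 = 10^8 × 10^2 ≡ 9 × 9 (mod 13): 9 × 9 = 81 ≡ 3. So 10^10 ≡ 3 (mod 13).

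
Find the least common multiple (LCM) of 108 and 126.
756

First find GCD(108, 126) using the Euclidean algorithm:
108 = 0 × 126 + 108
126 = 1 × 108 + 18
108 = 6 × 18 + 0
GCD(108, 126) = 18

LCM formula: LCM(a, b) = (a × b) / GCD(a, b)
LCM(108, 126) = (108 × 126) / 18
LCM(108, 126) = 13608 / 18
LCM(108, 126) = 756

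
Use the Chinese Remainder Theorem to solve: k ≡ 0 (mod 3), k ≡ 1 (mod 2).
3

Using the Chinese Remainder Theorem:
M = product of moduli = 6
For equation 1: M_1 = 2, 2 ≡ 2 (mod 3), inverse of 2 mod 3 is 2 (check: 2 × 2 = 4 ≡ 1 (mod 3))
For equation 2: M_2 = 3, 3 ≡ 1 (mod 2), inverse of 3 mod 2 is 1 (check: 1 × 1 = 1 ≡ 1 (mod 2))
Combine: k ≡ Σ r_i×M_i×(M_i⁻¹ mod m_i) = 0×2×2 + 1×3×1 = 0 + 3 = 3
3 mod 6 = 3
k ≡ 3 (mod 6)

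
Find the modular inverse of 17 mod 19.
17^(-1) ≡ 9 (mod 19). Verification: 17 × 9 = 153 ≡ 1 (mod 19)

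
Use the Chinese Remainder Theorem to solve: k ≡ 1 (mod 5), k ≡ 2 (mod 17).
M = 5 × 17 = 85. M₁ = 17, y₁ ≡ 3 (mod 5). M₂ = 5, y₂ ≡ 7 (mod 17). k = 1×17×3 + 2×5×7 ≡ 36 (mod 85)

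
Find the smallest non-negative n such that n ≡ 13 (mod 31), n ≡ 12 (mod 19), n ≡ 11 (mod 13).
1532

Using the Chinese Remainder Theorem:
M = product of moduli = 7657
For equation 1: M_1 = 247, 247 ≡ 30 (mod 31), inverse of 247 mod 31 is 30 (check: 30 × 30 = 900 ≡ 1 (mod 31))
For equation 2: M_2 = 403, 403 ≡ 4 (mod 19), inverse of 403 mod 19 is 5 (check: 4 × 5 = 20 ≡ 1 (mod 19))
For equation 3: M_3 = 589, 589 ≡ 4 (mod 13), inverse of 589 mod 13 is 10 (check: 4 × 10 = 40 ≡ 1 (mod 13))
Combine: n ≡ Σ r_i×M_i×(M_i⁻¹ mod m_i) = 13×247×30 + 12×403×5 + 11×589×10 = 96330 + 24180 + 64790 = 185300
185300 mod 7657 = 1532
n ≡ 1532 (mod 7657)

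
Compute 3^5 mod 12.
5 = 4 + 1 (binary 101). Repeated squaring mod 12: 3^1 ≡ 3; 3^2 ≡ 3² = 9 ≡ 9; 3^4 ≡ 9² = 81 ≡ 9. Multiply: 3^5 = 3^4 × 3^1 ≡ 9 × 3 (mod 12): 9 × 3 = 27 ≡ 3. So 3^5 ≡ 3 (mod 12).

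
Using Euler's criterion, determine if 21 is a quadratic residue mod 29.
By Euler's criterion: 21^{14} ≡ 28 (mod 29). Since this equals -1 (≡ 28), 21 is not a QR.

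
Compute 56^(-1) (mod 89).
56^(-1) ≡ 62 (mod 89). Verification: 56 × 62 = 3472 ≡ 1 (mod 89)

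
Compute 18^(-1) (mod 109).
103

Using Extended Euclidean Algorithm:
gcd(18, 109) = 1
Bezout coefficients: 18 × -6 + 109 × 1 = 1
So 18 × -6 ≡ 1 (mod 109)
The inverse is -6 mod 109 = 103
Verification: 18 × 103 = 1854 = 17 × 109 + 1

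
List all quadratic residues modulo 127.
QRs mod 127: {1, 2, 4, 8, 9, 11, 13, 15, 16, 17, 18, 19, 21, 22, 25, 26, 30, 31, 32, 34, 35, 36, 37, 38, 41, 42, 44, 47, 49, 50, 52, 60, 61, 62, 64, 68, 69, 70, 71, 72, 73, 74, 76, 79, 81, 82, 84, 87, 88, 94, 98, 99, 100, 103, 104, 107, 113, 115, 117, 120, 121, 122, 124}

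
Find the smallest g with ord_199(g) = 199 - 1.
p - 1 = 198 has prime divisors 2, 3, 11. h is a primitive root mod 199 iff h^(198/q) ≢ 1 (mod 199) for each such q.
h = 2: 2^99 ≡ 1, 2^66 ≡ 106, 2^18 ≡ 61 (mod 199); 2^99 ≡ 1, so not a primitive root.
h = 3: 3^99 ≡ 198, 3^66 ≡ 106, 3^18 ≡ 125 (mod 199); none is 1, so 3 has order 198 and is a primitive root.
The smallest primitive root mod 199 is g = 3.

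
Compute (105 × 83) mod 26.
5

(105 × 83) = 8715
8715 mod 26 = 5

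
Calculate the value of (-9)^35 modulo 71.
Using repeated squaring. (-9) ≡ 62 (mod 71). 35 = 32 + 2 + 1 (binary 100011). Repeated squaring mod 71: 62^1 ≡ 62; 62^2 ≡ 62² = 3844 ≡ 10; 62^4 ≡ 10² = 100 ≡ 29; 62^8 ≡ 29² = 841 ≡ 60; 62^16 ≡ 60² = 3600 ≡ 50; 62^32 ≡ 50² = 2500 ≡ 15. Multiply: (-9)^35 ≡ 62^32 × 62^2 × 62^1 ≡ 15 × 10 × 62 (mod 71): 15 × 10 = 150 ≡ 8; 8 × 62 = 496 ≡ 70. So (-9)^35 ≡ 70 (mod 71).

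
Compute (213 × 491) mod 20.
3

(213 × 491) = 104583
104583 mod 20 = 3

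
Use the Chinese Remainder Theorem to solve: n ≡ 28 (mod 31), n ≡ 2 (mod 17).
121

Using the Chinese Remainder Theorem:
M = product of moduli = 527
For equation 1: M_1 = 17, 17 ≡ 17 (mod 31), inverse of 17 mod 31 is 11 (check: 17 × 11 = 187 ≡ 1 (mod 31))
For equation 2: M_2 = 31, 31 ≡ 14 (mod 17), inverse of 31 mod 17 is 11 (check: 14 × 11 = 154 ≡ 1 (mod 17))
Combine: n ≡ Σ r_i×M_i×(M_i⁻¹ mod m_i) = 28×17×11 + 2×31×11 = 5236 + 682 = 5918
5918 mod 527 = 121
n ≡ 121 (mod 527)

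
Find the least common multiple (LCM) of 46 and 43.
1978

First find GCD(46, 43) using the Euclidean algorithm:
46 = 1 × 43 + 3
43 = 14 × 3 + 1
3 = 3 × 1 + 0
GCD(46, 43) = 1

LCM formula: LCM(a, b) = (a × b) / GCD(a, b)
LCM(46, 43) = (46 × 43) / 1
LCM(46, 43) = 1978 / 1
LCM(46, 43) = 1978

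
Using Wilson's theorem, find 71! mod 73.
(72)! = (71)! × (72) ≡ -1 (mod 73). So (71)! ≡ -1 × (72)^(-1) ≡ (-1)×(-1) = 1 (mod 73)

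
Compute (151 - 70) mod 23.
12

(151 - 70) = 81
81 mod 23 = 12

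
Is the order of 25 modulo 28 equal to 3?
Yes, ord_28(25) = 3.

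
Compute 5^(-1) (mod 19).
5^(-1) ≡ 4 (mod 19). Verification: 5 × 4 = 20 ≡ 1 (mod 19)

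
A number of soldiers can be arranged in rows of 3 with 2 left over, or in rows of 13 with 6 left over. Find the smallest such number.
M = 3 × 13 = 39. M₁ = 13, y₁ ≡ 1 (mod 3). M₂ = 3, y₂ ≡ 9 (mod 13). z = 2×13×1 + 6×3×9 ≡ 32 (mod 39). The smallest positive such number is 32.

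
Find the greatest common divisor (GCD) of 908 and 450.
2

Using the Euclidean algorithm:
908 = 2 × 450 + 8
450 = 56 × 8 + 2
8 = 4 × 2 + 0

GCD(908, 450) = 2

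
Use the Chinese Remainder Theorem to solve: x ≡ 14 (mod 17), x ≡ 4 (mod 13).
M = 17 × 13 = 221. M₁ = 13, y₁ ≡ 4 (mod 17). M₂ = 17, y₂ ≡ 10 (mod 13). x = 14×13×4 + 4×17×10 ≡ 82 (mod 221)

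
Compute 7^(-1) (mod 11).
8

Using Extended Euclidean Algorithm:
gcd(7, 11) = 1
Bezout coefficients: 7 × -3 + 11 × 2 = 1
So 7 × -3 ≡ 1 (mod 11)
The inverse is -3 mod 11 = 8
Verification: 7 × 8 = 56 = 5 × 11 + 1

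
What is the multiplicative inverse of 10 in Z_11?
10^(-1) ≡ 10 (mod 11). Verification: 10 × 10 = 100 ≡ 1 (mod 11)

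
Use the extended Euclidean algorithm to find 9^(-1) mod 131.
Extended GCD: 9(-29) + 131(2) = 1. So 9^(-1) ≡ 102 ≡ 102 (mod 131). Verify: 9 × 102 = 918 ≡ 1 (mod 131)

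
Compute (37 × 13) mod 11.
8

(37 × 13) = 481
481 mod 11 = 8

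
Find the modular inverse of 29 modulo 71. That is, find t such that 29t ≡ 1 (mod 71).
49

Using Extended Euclidean Algorithm:
gcd(29, 71) = 1
Bezout coefficients: 29 × -22 + 71 × 9 = 1
So 29 × -22 ≡ 1 (mod 71)
The inverse is -22 mod 71 = 49
Verification: 29 × 49 = 1421 = 20 × 71 + 1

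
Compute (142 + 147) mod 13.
3

(142 + 147) = 289
289 mod 13 = 3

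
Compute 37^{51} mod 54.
1

Using successive squaring:
Binary expansion of 51: 110011
Powers of 37 mod 54 (each is the square of the previous):
  37^1 ≡ 37 (mod 54)
  37^2 ≡ 37² = 1369 ≡ 19 (mod 54)
  37^4 ≡ 19² = 361 ≡ 37 (mod 54)
  37^8 ≡ 37² = 1369 ≡ 19 (mod 54)
  37^16 ≡ 19² = 361 ≡ 37 (mod 54)
  37^32 ≡ 37² = 1369 ≡ 19 (mod 54)
51 = 32 + 16 + 2 + 1, so 37^51 = 37^32 × 37^16 × 37^2 × 37^1 ≡ 19 × 37 × 19 × 37 (mod 54)
Multiplying step by step:
  19 × 37 = 703 ≡ 1 (mod 54)
  1 × 19 = 19 ≡ 19 (mod 54)
  19 × 37 = 703 ≡ 1 (mod 54)
Result: 37^51 ≡ 1 (mod 54)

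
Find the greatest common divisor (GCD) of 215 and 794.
1

Using the Euclidean algorithm:
215 = 0 × 794 + 215
794 = 3 × 215 + 149
215 = 1 × 149 + 66
149 = 2 × 66 + 17
66 = 3 × 17 + 15
17 = 1 × 15 + 2
15 = 7 × 2 + 1
2 = 2 × 1 + 0

GCD(215, 794) = 1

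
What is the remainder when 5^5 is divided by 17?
5 = 4 + 1 (binary 101). Repeated squaring mod 17: 5^1 ≡ 5; 5^2 ≡ 5² = 25 ≡ 8; 5^4 ≡ 8² = 64 ≡ 13. Multiply: 5^5 = 5^4 × 5^1 ≡ 13 × 5 (mod 17): 13 × 5 = 65 ≡ 14. So 5^5 ≡ 14 (mod 17).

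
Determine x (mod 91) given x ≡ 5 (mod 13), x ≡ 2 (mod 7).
44

Using the Chinese Remainder Theorem:
M = product of moduli = 91
For equation 1: M_1 = 7, 7 ≡ 7 (mod 13), inverse of 7 mod 13 is 2 (check: 7 × 2 = 14 ≡ 1 (mod 13))
For equation 2: M_2 = 13, 13 ≡ 6 (mod 7), inverse of 13 mod 7 is 6 (check: 6 × 6 = 36 ≡ 1 (mod 7))
Combine: x ≡ Σ r_i×M_i×(M_i⁻¹ mod m_i) = 5×7×2 + 2×13×6 = 70 + 156 = 226
226 mod 91 = 44
x ≡ 44 (mod 91)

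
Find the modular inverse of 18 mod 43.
18^(-1) ≡ 12 (mod 43). Verification: 18 × 12 = 216 ≡ 1 (mod 43)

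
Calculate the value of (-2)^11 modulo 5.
Using Fermat: (-2)^{4} ≡ 1 (mod 5). 11 ≡ 3 (mod 4). So (-2)^{11} ≡ (-2)^{3} ≡ 2 (mod 5)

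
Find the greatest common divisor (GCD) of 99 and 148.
1

Using the Euclidean algorithm:
99 = 0 × 148 + 99
148 = 1 × 99 + 49
99 = 2 × 49 + 1
49 = 49 × 1 + 0

GCD(99, 148) = 1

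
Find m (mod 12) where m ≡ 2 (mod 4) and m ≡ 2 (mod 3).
M = 4 × 3 = 12. M₁ = 3, y₁ ≡ 3 (mod 4). M₂ = 4, y₂ ≡ 1 (mod 3). m = 2×3×3 + 2×4×1 ≡ 2 (mod 12)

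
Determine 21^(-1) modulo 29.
21^(-1) ≡ 18 (mod 29). Verification: 21 × 18 = 378 ≡ 1 (mod 29)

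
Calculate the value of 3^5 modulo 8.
5 = 4 + 1 (binary 101). Repeated squaring mod 8: 3^1 ≡ 3; 3^2 ≡ 3² = 9 ≡ 1; 3^4 ≡ 1² = 1 ≡ 1. Multiply: 3^5 = 3^4 × 3^1 ≡ 1 × 3 (mod 8): 1 × 3 = 3 ≡ 3. So 3^5 ≡ 3 (mod 8).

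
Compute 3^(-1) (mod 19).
3^(-1) ≡ 13 (mod 19). Verification: 3 × 13 = 39 ≡ 1 (mod 19)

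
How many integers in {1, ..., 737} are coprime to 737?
660

Prime factorization: 737 = 11 × 67
Using the formula φ(n) = n × Π(1 - 1/p) for each prime factor p:
φ(737) = 737 × (1 - 1/11) × (1 - 1/67)
φ(737) = 660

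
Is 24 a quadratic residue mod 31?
By Euler's criterion: 24^{15} ≡ 30 (mod 31). Since this equals -1 (≡ 30), 24 is not a QR.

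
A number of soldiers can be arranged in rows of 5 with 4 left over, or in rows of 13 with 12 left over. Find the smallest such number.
M = 5 × 13 = 65. M₁ = 13, y₁ ≡ 2 (mod 5). M₂ = 5, y₂ ≡ 8 (mod 13). m = 4×13×2 + 12×5×8 ≡ 64 (mod 65). The smallest positive such number is 64.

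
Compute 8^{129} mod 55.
18

Using successive squaring:
Binary expansion of 129: 10000001
Powers of 8 mod 55 (each is the square of the previous):
  8^1 ≡ 8 (mod 55)
  8^2 ≡ 8² = 64 ≡ 9 (mod 55)
  8^4 ≡ 9² = 81 ≡ 26 (mod 55)
  8^8 ≡ 26² = 676 ≡ 16 (mod 55)
  8^16 ≡ 16² = 256 ≡ 36 (mod 55)
  8^32 ≡ 36² = 1296 ≡ 31 (mod 55)
  8^64 ≡ 31² = 961 ≡ 26 (mod 55)
  8^128 ≡ 26² = 676 ≡ 16 (mod 55)
129 = 128 + 1, so 8^129 = 8^128 × 8^1 ≡ 16 × 8 (mod 55)
Multiplying step by step:
  16 × 8 = 128 ≡ 18 (mod 55)
Result: 8^129 ≡ 18 (mod 55)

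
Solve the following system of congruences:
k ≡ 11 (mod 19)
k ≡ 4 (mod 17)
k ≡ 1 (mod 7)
106

Using the Chinese Remainder Theorem:
M = product of moduli = 2261
For equation 1: M_1 = 119, 119 ≡ 5 (mod 19), inverse of 119 mod 19 is 4 (check: 5 × 4 = 20 ≡ 1 (mod 19))
For equation 2: M_2 = 133, 133 ≡ 14 (mod 17), inverse of 133 mod 17 is 11 (check: 14 × 11 = 154 ≡ 1 (mod 17))
For equation 3: M_3 = 323, 323 ≡ 1 (mod 7), inverse of 323 mod 7 is 1 (check: 1 × 1 = 1 ≡ 1 (mod 7))
Combine: k ≡ Σ r_i×M_i×(M_i⁻¹ mod m_i) = 11×119×4 + 4×133×11 + 1×323×1 = 5236 + 5852 + 323 = 11411
11411 mod 2261 = 106
k ≡ 106 (mod 2261)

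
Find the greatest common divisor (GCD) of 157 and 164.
1

Using the Euclidean algorithm:
157 = 0 × 164 + 157
164 = 1 × 157 + 7
157 = 22 × 7 + 3
7 = 2 × 3 + 1
3 = 3 × 1 + 0

GCD(157, 164) = 1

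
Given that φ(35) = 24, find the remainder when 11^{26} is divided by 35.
By Euler: 11^{24} ≡ 1 (mod 35) since gcd(11, 35) = 1. 26 = 1×24 + 2. So 11^{26} ≡ 11^{2} ≡ 16 (mod 35)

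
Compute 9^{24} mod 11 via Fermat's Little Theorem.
5

By Fermat's Little Theorem, a^(p-1) ≡ 1 (mod p) for prime p and gcd(a, p) = 1
Here p = 11, so 9^10 ≡ 1 (mod 11)
We can reduce the exponent: 24 mod 10 = 4
So 9^24 ≡ 9^4 (mod 11)
Computing: 9^4 mod 11 = 5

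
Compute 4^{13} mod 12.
4

Using successive squaring:
Binary expansion of 13: 1101
Powers of 4 mod 12 (each is the square of the previous):
  4^1 ≡ 4 (mod 12)
  4^2 ≡ 4² = 16 ≡ 4 (mod 12)
  4^4 ≡ 4² = 16 ≡ 4 (mod 12)
  4^8 ≡ 4² = 16 ≡ 4 (mod 12)
13 = 8 + 4 + 1, so 4^13 = 4^8 × 4^4 × 4^1 ≡ 4 × 4 × 4 (mod 12)
Multiplying step by step:
  4 × 4 = 16 ≡ 4 (mod 12)
  4 × 4 = 16 ≡ 4 (mod 12)
Result: 4^13 ≡ 4 (mod 12)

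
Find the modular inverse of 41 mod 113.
41^(-1) ≡ 102 (mod 113). Verification: 41 × 102 = 4182 ≡ 1 (mod 113)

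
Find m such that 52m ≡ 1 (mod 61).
52^(-1) ≡ 27 (mod 61). Verification: 52 × 27 = 1404 ≡ 1 (mod 61)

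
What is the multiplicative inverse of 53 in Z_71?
67

Using Extended Euclidean Algorithm:
gcd(53, 71) = 1
Bezout coefficients: 53 × -4 + 71 × 3 = 1
So 53 × -4 ≡ 1 (mod 71)
The inverse is -4 mod 71 = 67
Verification: 53 × 67 = 3551 = 50 × 71 + 1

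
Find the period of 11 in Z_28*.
Powers of 11 mod 28: 11^1≡11, 11^2≡9, 11^3≡15, 11^4≡25, 11^5≡23, 11^6≡1. Order = 6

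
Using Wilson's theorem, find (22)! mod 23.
By Wilson's theorem, (22)! ≡ -1 ≡ 22 (mod 23)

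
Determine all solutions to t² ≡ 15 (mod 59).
The square roots of 15 mod 59 are 29 and 30. Verify: 29² = 841 ≡ 15 (mod 59)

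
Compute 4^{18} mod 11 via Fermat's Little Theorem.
9

By Fermat's Little Theorem, a^(p-1) ≡ 1 (mod p) for prime p and gcd(a, p) = 1
Here p = 11, so 4^10 ≡ 1 (mod 11)
We can reduce the exponent: 18 mod 10 = 8
So 4^18 ≡ 4^8 (mod 11)
Computing: 4^8 mod 11 = 9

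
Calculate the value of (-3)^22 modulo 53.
Using repeated squaring. (-3) ≡ 50 (mod 53). 22 = 16 + 4 + 2 (binary 10110). Repeated squaring mod 53: 50^1 ≡ 50; 50^2 ≡ 50² = 2500 ≡ 9; 50^4 ≡ 9² = 81 ≡ 28; 50^8 ≡ 28² = 784 ≡ 42; 50^16 ≡ 42² = 1764 ≡ 15. Multiply: (-3)^22 ≡ 50^16 × 50^4 × 50^2 ≡ 15 × 28 × 9 (mod 53): 15 × 28 = 420 ≡ 49; 49 × 9 = 441 ≡ 17. So (-3)^22 ≡ 17 (mod 53).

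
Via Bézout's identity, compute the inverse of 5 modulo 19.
Extended GCD: 5(4) + 19(-1) = 1. So 5^(-1) ≡ 4 ≡ 4 (mod 19). Verify: 5 × 4 = 20 ≡ 1 (mod 19)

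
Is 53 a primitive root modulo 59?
No

To verify, check if 53^(58/q) ≢ 1 (mod 59) for each prime divisor q of 58
Divisors of 58 = 58: [1, 2, 29, 58]
  53^(58/2) = 53^29 ≡ 1 (mod 59)
  53^(58/29) = 53^2 ≡ 36 (mod 59)
Conclusion: 53 is not a primitive root modulo 59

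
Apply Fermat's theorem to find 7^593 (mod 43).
By Fermat: 7^{42} ≡ 1 (mod 43). 593 ≡ 5 (mod 42). So 7^{593} ≡ 7^{5} ≡ 37 (mod 43)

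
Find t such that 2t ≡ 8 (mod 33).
4

Since gcd(2, 33) = 1 divides 8, a solution exists.
Multiply both sides by the inverse of 2 mod 33:
  2^(-1) mod 33 = 17
  x ≡ 17 × 8 ≡ 136 ≡ 4 (mod 33)
Verification: 2 × 4 = 8 = 0 × 33 + 8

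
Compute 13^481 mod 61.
Using Fermat: 13^{60} ≡ 1 (mod 61). 481 ≡ 1 (mod 60). So 13^{481} ≡ 13^{1} ≡ 13 (mod 61)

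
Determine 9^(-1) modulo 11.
9^(-1) ≡ 5 (mod 11). Verification: 9 × 5 = 45 ≡ 1 (mod 11)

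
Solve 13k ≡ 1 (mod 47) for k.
13^(-1) ≡ 29 (mod 47). Verification: 13 × 29 = 377 ≡ 1 (mod 47)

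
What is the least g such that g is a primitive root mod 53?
p - 1 = 52 has prime divisors 2, 13. h is a primitive root mod 53 iff h^(52/q) ≢ 1 (mod 53) for each such q.
h = 2: 2^26 ≡ 52, 2^4 ≡ 16 (mod 53); none is 1, so 2 has order 52 and is a primitive root.
The smallest primitive root mod 53 is g = 2.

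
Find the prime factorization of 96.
2^5 × 3

Divide by primes starting from smallest:
96 ÷ 2 = 48
48 ÷ 2 = 24
24 ÷ 2 = 12
12 ÷ 2 = 6
6 ÷ 2 = 3
3 ÷ 3 = 1

96 = 2^5 × 3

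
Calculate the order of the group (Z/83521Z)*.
78608

Prime factorization: 83521 = 17^4
Using the formula φ(n) = n × Π(1 - 1/p) for each prime factor p:
φ(83521) = 83521 × (1 - 1/17)
φ(83521) = 78608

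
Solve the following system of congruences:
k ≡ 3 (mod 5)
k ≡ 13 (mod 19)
13

Using the Chinese Remainder Theorem:
M = product of moduli = 95
For equation 1: M_1 = 19, 19 ≡ 4 (mod 5), inverse of 19 mod 5 is 4 (check: 4 × 4 = 16 ≡ 1 (mod 5))
For equation 2: M_2 = 5, 5 ≡ 5 (mod 19), inverse of 5 mod 19 is 4 (check: 5 × 4 = 20 ≡ 1 (mod 19))
Combine: k ≡ Σ r_i×M_i×(M_i⁻¹ mod m_i) = 3×19×4 + 13×5×4 = 228 + 260 = 488
488 mod 95 = 13
k ≡ 13 (mod 95)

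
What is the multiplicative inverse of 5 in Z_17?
5^(-1) ≡ 7 (mod 17). Verification: 5 × 7 = 35 ≡ 1 (mod 17)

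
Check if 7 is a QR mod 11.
By Euler's criterion: 7^{5} ≡ 10 (mod 11). Since this equals -1 (≡ 10), 7 is not a QR.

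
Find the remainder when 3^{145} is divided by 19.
By Fermat: 3^{18} ≡ 1 (mod 19). 145 = 8×18 + 1. So 3^{145} ≡ 3^{1} ≡ 3 (mod 19)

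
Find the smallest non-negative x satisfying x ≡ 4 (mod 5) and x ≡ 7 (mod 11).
M = 5 × 11 = 55. M₁ = 11, y₁ ≡ 1 (mod 5). M₂ = 5, y₂ ≡ 9 (mod 11). x = 4×11×1 + 7×5×9 ≡ 29 (mod 55)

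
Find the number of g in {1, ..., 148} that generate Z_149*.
Number of primitive roots mod 149 = φ(148) = 72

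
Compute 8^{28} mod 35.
1

Using successive squaring:
Binary expansion of 28: 11100
Powers of 8 mod 35 (each is the square of the previous):
  8^1 ≡ 8 (mod 35)
  8^2 ≡ 8² = 64 ≡ 29 (mod 35)
  8^4 ≡ 29² = 841 ≡ 1 (mod 35)
  8^8 ≡ 1² = 1 ≡ 1 (mod 35)
  8^16 ≡ 1² = 1 ≡ 1 (mod 35)
28 = 16 + 8 + 4, so 8^28 = 8^16 × 8^8 × 8^4 ≡ 1 × 1 × 1 (mod 35)
Multiplying step by step:
  1 × 1 = 1 ≡ 1 (mod 35)
  1 × 1 = 1 ≡ 1 (mod 35)
Result: 8^28 ≡ 1 (mod 35)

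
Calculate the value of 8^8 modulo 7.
8 ≡ 1 (mod 7). 8 = 8 (binary 1000). Repeated squaring mod 7: 1^1 ≡ 1; 1^2 ≡ 1² = 1 ≡ 1; 1^4 ≡ 1² = 1 ≡ 1; 1^8 ≡ 1² = 1 ≡ 1. So 8^8 ≡ 1 (mod 7).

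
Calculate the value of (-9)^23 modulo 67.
Using repeated squaring. (-9) ≡ 58 (mod 67). 23 = 16 + 4 + 2 + 1 (binary 10111). Repeated squaring mod 67: 58^1 ≡ 58; 58^2 ≡ 58² = 3364 ≡ 14; 58^4 ≡ 14² = 196 ≡ 62; 58^8 ≡ 62² = 3844 ≡ 25; 58^16 ≡ 25² = 625 ≡ 22. Multiply: (-9)^23 ≡ 58^16 × 58^4 × 58^2 × 58^1 ≡ 22 × 62 × 14 × 58 (mod 67): 22 × 62 = 1364 ≡ 24; 24 × 14 = 336 ≡ 1; 1 × 58 = 58 ≡ 58. So (-9)^23 ≡ 58 (mod 67).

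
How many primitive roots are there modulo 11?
4

The number of primitive roots modulo p is φ(p-1) = φ(10)
φ(10) = 4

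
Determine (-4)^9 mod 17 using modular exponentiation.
(-4) ≡ 13 (mod 17). 9 = 8 + 1 (binary 1001). Repeated squaring mod 17: 13^1 ≡ 13; 13^2 ≡ 13² = 169 ≡ 16; 13^4 ≡ 16² = 256 ≡ 1; 13^8 ≡ 1² = 1 ≡ 1. Multiply: (-4)^9 ≡ 13^8 × 13^1 ≡ 1 × 13 (mod 17): 1 × 13 = 13 ≡ 13. So (-4)^9 ≡ 13 (mod 17).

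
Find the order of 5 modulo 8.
Powers of 5 mod 8: 5^1≡5, 5^2≡1. Order = 2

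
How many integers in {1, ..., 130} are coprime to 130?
48

Prime factorization: 130 = 2 × 5 × 13
Using the formula φ(n) = n × Π(1 - 1/p) for each prime factor p:
φ(130) = 130 × (1 - 1/2) × (1 - 1/5) × (1 - 1/13)
φ(130) = 48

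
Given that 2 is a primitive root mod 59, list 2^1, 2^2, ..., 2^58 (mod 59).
g^1, g^2, ..., g^{58} mod 59: {2, 4, 8, 16, 32, 5, 10, 20, 40, 21, 42, 25, 50, 41, 23, 46, 33, 7, 14, 28, 56, 53, 47, 35, 11, 22, 44, 29, 58, 57, 55, 51, 43, 27, 54, 49, 39, 19, 38, 17, 34, 9, 18, 36, 13, 26, 52, 45, 31, 3, 6, 12, 24, 48, 37, 15, 30, 1}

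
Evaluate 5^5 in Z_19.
5 = 4 + 1 (binary 101). Repeated squaring mod 19: 5^1 ≡ 5; 5^2 ≡ 5² = 25 ≡ 6; 5^4 ≡ 6² = 36 ≡ 17. Multiply: 5^5 = 5^4 × 5^1 ≡ 17 × 5 (mod 19): 17 × 5 = 85 ≡ 9. So 5^5 ≡ 9 (mod 19).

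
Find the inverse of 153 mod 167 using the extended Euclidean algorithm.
Extended GCD: 153(-12) + 167(11) = 1. So 153^(-1) ≡ 155 ≡ 155 (mod 167). Verify: 153 × 155 = 23715 ≡ 1 (mod 167)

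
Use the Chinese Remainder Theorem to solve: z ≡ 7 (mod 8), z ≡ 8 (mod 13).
M = 8 × 13 = 104. M₁ = 13, y₁ ≡ 5 (mod 8). M₂ = 8, y₂ ≡ 5 (mod 13). z = 7×13×5 + 8×8×5 ≡ 47 (mod 104)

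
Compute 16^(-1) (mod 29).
16^(-1) ≡ 20 (mod 29). Verification: 16 × 20 = 320 ≡ 1 (mod 29)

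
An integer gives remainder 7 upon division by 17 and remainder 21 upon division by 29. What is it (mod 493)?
M = 17 × 29 = 493. M₁ = 29, y₁ ≡ 10 (mod 17). M₂ = 17, y₂ ≡ 12 (mod 29). y = 7×29×10 + 21×17×12 ≡ 398 (mod 493). The smallest positive such number is 398.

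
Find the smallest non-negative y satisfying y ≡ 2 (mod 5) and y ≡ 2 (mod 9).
M = 5 × 9 = 45. M₁ = 9, y₁ ≡ 4 (mod 5). M₂ = 5, y₂ ≡ 2 (mod 9). y = 2×9×4 + 2×5×2 ≡ 2 (mod 45)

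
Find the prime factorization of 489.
3 × 163

Divide by primes starting from smallest:
489 ÷ 3 = 163
163 ÷ 163 = 1

489 = 3 × 163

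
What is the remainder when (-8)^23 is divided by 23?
Using Fermat: (-8)^{22} ≡ 1 (mod 23). 23 ≡ 1 (mod 22). So (-8)^{23} ≡ (-8)^{1} ≡ 15 (mod 23)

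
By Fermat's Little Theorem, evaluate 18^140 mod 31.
By Fermat: 18^{30} ≡ 1 (mod 31). 140 = 4×30 + 20. So 18^{140} ≡ 18^{20} ≡ 25 (mod 31)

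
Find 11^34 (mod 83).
Using repeated squaring. 34 = 32 + 2 (binary 100010). Repeated squaring mod 83: 11^1 ≡ 11; 11^2 ≡ 11² = 121 ≡ 38; 11^4 ≡ 38² = 1444 ≡ 33; 11^8 ≡ 33² = 1089 ≡ 10; 11^16 ≡ 10² = 100 ≡ 17; 11^32 ≡ 17² = 289 ≡ 40. Multiply: 11^34 = 11^32 × 11^2 ≡ 40 × 38 (mod 83): 40 × 38 = 1520 ≡ 26. So 11^34 ≡ 26 (mod 83).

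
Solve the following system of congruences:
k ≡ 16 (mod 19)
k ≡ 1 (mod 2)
35

Using the Chinese Remainder Theorem:
M = product of moduli = 38
For equation 1: M_1 = 2, 2 ≡ 2 (mod 19), inverse of 2 mod 19 is 10 (check: 2 × 10 = 20 ≡ 1 (mod 19))
For equation 2: M_2 = 19, 19 ≡ 1 (mod 2), inverse of 19 mod 2 is 1 (check: 1 × 1 = 1 ≡ 1 (mod 2))
Combine: k ≡ Σ r_i×M_i×(M_i⁻¹ mod m_i) = 16×2×10 + 1×19×1 = 320 + 19 = 339
339 mod 38 = 35
k ≡ 35 (mod 38)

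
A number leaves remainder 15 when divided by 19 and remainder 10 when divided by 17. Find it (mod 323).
M = 19 × 17 = 323. M₁ = 17, y₁ ≡ 9 (mod 19). M₂ = 19, y₂ ≡ 9 (mod 17). x = 15×17×9 + 10×19×9 ≡ 129 (mod 323)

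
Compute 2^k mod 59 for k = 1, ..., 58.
g^1, g^2, ..., g^{58} mod 59: {2, 4, 8, 16, 32, 5, 10, 20, 40, 21, 42, 25, 50, 41, 23, 46, 33, 7, 14, 28, 56, 53, 47, 35, 11, 22, 44, 29, 58, 57, 55, 51, 43, 27, 54, 49, 39, 19, 38, 17, 34, 9, 18, 36, 13, 26, 52, 45, 31, 3, 6, 12, 24, 48, 37, 15, 30, 1}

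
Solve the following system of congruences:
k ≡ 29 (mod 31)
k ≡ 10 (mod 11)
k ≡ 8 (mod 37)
1858

Using the Chinese Remainder Theorem:
M = product of moduli = 12617
For equation 1: M_1 = 407, 407 ≡ 4 (mod 31), inverse of 407 mod 31 is 8 (check: 4 × 8 = 32 ≡ 1 (mod 31))
For equation 2: M_2 = 1147, 1147 ≡ 3 (mod 11), inverse of 1147 mod 11 is 4 (check: 3 × 4 = 12 ≡ 1 (mod 11))
For equation 3: M_3 = 341, 341 ≡ 8 (mod 37), inverse of 341 mod 37 is 14 (check: 8 × 14 = 112 ≡ 1 (mod 37))
Combine: k ≡ Σ r_i×M_i×(M_i⁻¹ mod m_i) = 29×407×8 + 10×1147×4 + 8×341×14 = 94424 + 45880 + 38192 = 178496
178496 mod 12617 = 1858
k ≡ 1858 (mod 12617)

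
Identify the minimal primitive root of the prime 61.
p - 1 = 60 has prime divisors 2, 3, 5. h is a primitive root mod 61 iff h^(60/q) ≢ 1 (mod 61) for each such q.
h = 2: 2^30 ≡ 60, 2^20 ≡ 47, 2^12 ≡ 9 (mod 61); none is 1, so 2 has order 60 and is a primitive root.
The smallest primitive root mod 61 is g = 2.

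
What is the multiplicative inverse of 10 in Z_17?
12

Using Extended Euclidean Algorithm:
gcd(10, 17) = 1
Bezout coefficients: 10 × -5 + 17 × 3 = 1
So 10 × -5 ≡ 1 (mod 17)
The inverse is -5 mod 17 = 12
Verification: 10 × 12 = 120 = 7 × 17 + 1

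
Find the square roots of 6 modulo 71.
The square roots of 6 mod 71 are 19 and 52. Verify: 19² = 361 ≡ 6 (mod 71)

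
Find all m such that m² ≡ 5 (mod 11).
The square roots of 5 mod 11 are 4 and 7. Verify: 4² = 16 ≡ 5 (mod 11)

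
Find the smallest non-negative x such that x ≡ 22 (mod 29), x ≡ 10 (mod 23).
631

Using the Chinese Remainder Theorem:
M = product of moduli = 667
For equation 1: M_1 = 23, 23 ≡ 23 (mod 29), inverse of 23 mod 29 is 24 (check: 23 × 24 = 552 ≡ 1 (mod 29))
For equation 2: M_2 = 29, 29 ≡ 6 (mod 23), inverse of 29 mod 23 is 4 (check: 6 × 4 = 24 ≡ 1 (mod 23))
Combine: x ≡ Σ r_i×M_i×(M_i⁻¹ mod m_i) = 22×23×24 + 10×29×4 = 12144 + 1160 = 13304
13304 mod 667 = 631
x ≡ 631 (mod 667)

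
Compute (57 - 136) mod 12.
5

(57 - 136) = -79
-79 mod 12 = 5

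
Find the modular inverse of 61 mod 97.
61^(-1) ≡ 35 (mod 97). Verification: 61 × 35 = 2135 ≡ 1 (mod 97)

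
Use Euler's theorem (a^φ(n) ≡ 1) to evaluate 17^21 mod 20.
By Euler: 17^{8} ≡ 1 (mod 20) since gcd(17, 20) = 1. 21 = 2×8 + 5. So 17^{21} ≡ 17^{5} ≡ 17 (mod 20)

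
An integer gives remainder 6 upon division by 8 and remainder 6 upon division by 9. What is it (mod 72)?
M = 8 × 9 = 72. M₁ = 9, y₁ ≡ 1 (mod 8). M₂ = 8, y₂ ≡ 8 (mod 9). n = 6×9×1 + 6×8×8 ≡ 6 (mod 72). The smallest positive such number is 6.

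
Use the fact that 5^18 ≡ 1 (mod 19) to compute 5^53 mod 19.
By Fermat: 5^{18} ≡ 1 (mod 19). 53 = 2×18 + 17. So 5^{53} ≡ 5^{17} ≡ 4 (mod 19)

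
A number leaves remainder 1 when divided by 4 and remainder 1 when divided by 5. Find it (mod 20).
M = 4 × 5 = 20. M₁ = 5, y₁ ≡ 1 (mod 4). M₂ = 4, y₂ ≡ 4 (mod 5). n = 1×5×1 + 1×4×4 ≡ 1 (mod 20)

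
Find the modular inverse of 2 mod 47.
2^(-1) ≡ 24 (mod 47). Verification: 2 × 24 = 48 ≡ 1 (mod 47)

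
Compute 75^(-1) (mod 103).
75^(-1) ≡ 11 (mod 103). Verification: 75 × 11 = 825 ≡ 1 (mod 103)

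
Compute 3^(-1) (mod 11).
3^(-1) ≡ 4 (mod 11). Verification: 3 × 4 = 12 ≡ 1 (mod 11)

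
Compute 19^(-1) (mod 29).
19^(-1) ≡ 26 (mod 29). Verification: 19 × 26 = 494 ≡ 1 (mod 29)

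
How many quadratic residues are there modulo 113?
For prime 113, there are (p-1)/2 = (113-1)/2 = 56 quadratic residues (excluding 0).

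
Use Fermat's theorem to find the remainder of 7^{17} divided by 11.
6

By Fermat's Little Theorem, a^(p-1) ≡ 1 (mod p) for prime p and gcd(a, p) = 1
Here p = 11, so 7^10 ≡ 1 (mod 11)
We can reduce the exponent: 17 mod 10 = 7
So 7^17 ≡ 7^7 (mod 11)
Computing: 7^7 mod 11 = 6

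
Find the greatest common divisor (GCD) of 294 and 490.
98

Using the Euclidean algorithm:
294 = 0 × 490 + 294
490 = 1 × 294 + 196
294 = 1 × 196 + 98
196 = 2 × 98 + 0

GCD(294, 490) = 98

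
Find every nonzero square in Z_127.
QRs mod 127: {1, 2, 4, 8, 9, 11, 13, 15, 16, 17, 18, 19, 21, 22, 25, 26, 30, 31, 32, 34, 35, 36, 37, 38, 41, 42, 44, 47, 49, 50, 52, 60, 61, 62, 64, 68, 69, 70, 71, 72, 73, 74, 76, 79, 81, 82, 84, 87, 88, 94, 98, 99, 100, 103, 104, 107, 113, 115, 117, 120, 121, 122, 124}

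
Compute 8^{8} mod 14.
8

Using successive squaring:
Binary expansion of 8: 1000
Powers of 8 mod 14 (each is the square of the previous):
  8^1 ≡ 8 (mod 14)
  8^2 ≡ 8² = 64 ≡ 8 (mod 14)
  8^4 ≡ 8² = 64 ≡ 8 (mod 14)
  8^8 ≡ 8² = 64 ≡ 8 (mod 14)
8 is a power of 2, so 8^8 is the last square: ≡ 8 (mod 14)
Result: 8^8 ≡ 8 (mod 14)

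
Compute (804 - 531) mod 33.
9

(804 - 531) = 273
273 mod 33 = 9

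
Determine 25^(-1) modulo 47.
25^(-1) ≡ 32 (mod 47). Verification: 25 × 32 = 800 ≡ 1 (mod 47)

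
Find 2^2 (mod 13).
2 = 2 (binary 10). Repeated squaring mod 13: 2^1 ≡ 2; 2^2 ≡ 2² = 4 ≡ 4. So 2^2 ≡ 4 (mod 13).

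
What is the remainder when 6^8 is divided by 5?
6 ≡ 1 (mod 5). 8 = 8 (binary 1000). Repeated squaring mod 5: 1^1 ≡ 1; 1^2 ≡ 1² = 1 ≡ 1; 1^4 ≡ 1² = 1 ≡ 1; 1^8 ≡ 1² = 1 ≡ 1. So 6^8 ≡ 1 (mod 5).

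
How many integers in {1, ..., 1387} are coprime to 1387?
1296

Prime factorization: 1387 = 19 × 73
Using the formula φ(n) = n × Π(1 - 1/p) for each prime factor p:
φ(1387) = 1387 × (1 - 1/19) × (1 - 1/73)
φ(1387) = 1296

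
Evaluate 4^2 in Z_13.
2 = 2 (binary 10). Repeated squaring mod 13: 4^1 ≡ 4; 4^2 ≡ 4² = 16 ≡ 3. So 4^2 ≡ 3 (mod 13).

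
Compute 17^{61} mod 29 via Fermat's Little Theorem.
17

By Fermat's Little Theorem, a^(p-1) ≡ 1 (mod p) for prime p and gcd(a, p) = 1
Here p = 29, so 17^28 ≡ 1 (mod 29)
We can reduce the exponent: 61 mod 28 = 5
So 17^61 ≡ 17^5 (mod 29)
Computing: 17^5 mod 29 = 17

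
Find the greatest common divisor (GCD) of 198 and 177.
3

Using the Euclidean algorithm:
198 = 1 × 177 + 21
177 = 8 × 21 + 9
21 = 2 × 9 + 3
9 = 3 × 3 + 0

GCD(198, 177) = 3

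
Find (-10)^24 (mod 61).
Using repeated squaring. (-10) ≡ 51 (mod 61). 24 = 16 + 8 (binary 11000). Repeated squaring mod 61: 51^1 ≡ 51; 51^2 ≡ 51² = 2601 ≡ 39; 51^4 ≡ 39² = 1521 ≡ 57; 51^8 ≡ 57² = 3249 ≡ 16; 51^16 ≡ 16² = 256 ≡ 12. Multiply: (-10)^24 ≡ 51^16 × 51^8 ≡ 12 × 16 (mod 61): 12 × 16 = 192 ≡ 9. So (-10)^24 ≡ 9 (mod 61).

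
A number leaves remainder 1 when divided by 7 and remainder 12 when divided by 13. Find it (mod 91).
M = 7 × 13 = 91. M₁ = 13, y₁ ≡ 6 (mod 7). M₂ = 7, y₂ ≡ 2 (mod 13). r = 1×13×6 + 12×7×2 ≡ 64 (mod 91)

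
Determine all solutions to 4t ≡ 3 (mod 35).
27

Since gcd(4, 35) = 1 divides 3, a solution exists.
Multiply both sides by the inverse of 4 mod 35:
  4^(-1) mod 35 = 9
  x ≡ 9 × 3 ≡ 27 ≡ 27 (mod 35)
Verification: 4 × 27 = 108 = 3 × 35 + 3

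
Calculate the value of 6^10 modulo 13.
10 = 8 + 2 (binary 1010). Repeated squaring mod 13: 6^1 ≡ 6; 6^2 ≡ 6² = 36 ≡ 10; 6^4 ≡ 10² = 100 ≡ 9; 6^8 ≡ 9² = 81 ≡ 3. Multiply: 6^10 = 6^8 × 6^2 ≡ 3 × 10 (mod 13): 3 × 10 = 30 ≡ 4. So 6^10 ≡ 4 (mod 13).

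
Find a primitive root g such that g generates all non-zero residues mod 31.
p - 1 = 30 has prime divisors 2, 3, 5. h is a primitive root mod 31 iff h^(30/q) ≢ 1 (mod 31) for each such q.
h = 2: 2^15 ≡ 1, 2^10 ≡ 1, 2^6 ≡ 2 (mod 31); 2^15 ≡ 1, so not a primitive root.
h = 3: 3^15 ≡ 30, 3^10 ≡ 25, 3^6 ≡ 16 (mod 31); none is 1, so 3 has order 30 and is a primitive root.
The smallest primitive root mod 31 is g = 3.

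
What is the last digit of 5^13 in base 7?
Using Fermat: 5^{6} ≡ 1 (mod 7). 13 ≡ 1 (mod 6). So 5^{13} ≡ 5^{1} ≡ 5 (mod 7)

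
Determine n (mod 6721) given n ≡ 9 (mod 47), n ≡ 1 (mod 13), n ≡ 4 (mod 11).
4239

Using the Chinese Remainder Theorem:
M = product of moduli = 6721
For equation 1: M_1 = 143, 143 ≡ 2 (mod 47), inverse of 143 mod 47 is 24 (check: 2 × 24 = 48 ≡ 1 (mod 47))
For equation 2: M_2 = 517, 517 ≡ 10 (mod 13), inverse of 517 mod 13 is 4 (check: 10 × 4 = 40 ≡ 1 (mod 13))
For equation 3: M_3 = 611, 611 ≡ 6 (mod 11), inverse of 611 mod 11 is 2 (check: 6 × 2 = 12 ≡ 1 (mod 11))
Combine: n ≡ Σ r_i×M_i×(M_i⁻¹ mod m_i) = 9×143×24 + 1×517×4 + 4×611×2 = 30888 + 2068 + 4888 = 37844
37844 mod 6721 = 4239
n ≡ 4239 (mod 6721)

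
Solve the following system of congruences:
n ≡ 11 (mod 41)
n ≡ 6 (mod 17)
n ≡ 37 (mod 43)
17108

Using the Chinese Remainder Theorem:
M = product of moduli = 29971
For equation 1: M_1 = 731, 731 ≡ 34 (mod 41), inverse of 731 mod 41 is 35 (check: 34 × 35 = 1190 ≡ 1 (mod 41))
For equation 2: M_2 = 1763, 1763 ≡ 12 (mod 17), inverse of 1763 mod 17 is 10 (check: 12 × 10 = 120 ≡ 1 (mod 17))
For equation 3: M_3 = 697, 697 ≡ 9 (mod 43), inverse of 697 mod 43 is 24 (check: 9 × 24 = 216 ≡ 1 (mod 43))
Combine: n ≡ Σ r_i×M_i×(M_i⁻¹ mod m_i) = 11×731×35 + 6×1763×10 + 37×697×24 = 281435 + 105780 + 618936 = 1006151
1006151 mod 29971 = 17108
n ≡ 17108 (mod 29971)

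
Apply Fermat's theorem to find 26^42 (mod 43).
By Fermat's Little Theorem, 26^{42} ≡ 1 (mod 43) since 43 is prime and gcd(26, 43) = 1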